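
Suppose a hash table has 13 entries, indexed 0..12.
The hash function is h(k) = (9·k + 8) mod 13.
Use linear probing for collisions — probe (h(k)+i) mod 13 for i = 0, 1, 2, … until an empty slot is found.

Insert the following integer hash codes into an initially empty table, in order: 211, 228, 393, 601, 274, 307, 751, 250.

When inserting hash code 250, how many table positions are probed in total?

211: h=9 -> slot 9
228: h=6 -> slot 6
393: h=9, probe 9,10 -> slot 10
601: h=9, probe 9,10,11 -> slot 11
274: h=4 -> slot 4
307: h=2 -> slot 2
751: h=7 -> slot 7
250: h=9, probe 9,10,11,12 -> slot 12
Table: [., ., 307, ., 274, ., 228, 751, ., 211, 393, 601, 250]

4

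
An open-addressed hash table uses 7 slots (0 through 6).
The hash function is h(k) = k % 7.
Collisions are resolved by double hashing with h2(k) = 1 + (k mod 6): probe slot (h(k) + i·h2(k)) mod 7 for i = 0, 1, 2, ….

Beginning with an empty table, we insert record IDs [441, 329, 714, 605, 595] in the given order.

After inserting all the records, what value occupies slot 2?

Insert 441: h=0, slot 0 empty -> index 0.
Insert 329: h=0, h2=6, slot 0 occupied -> index 6.
Insert 714: h=0, h2=1, slot 0 occupied -> index 1.
Insert 605: h=3, slot 3 empty -> index 3.
Insert 595: h=0, h2=2, slot 0 occupied -> index 2.
Table: [441, 714, 595, 605, ., ., 329]

595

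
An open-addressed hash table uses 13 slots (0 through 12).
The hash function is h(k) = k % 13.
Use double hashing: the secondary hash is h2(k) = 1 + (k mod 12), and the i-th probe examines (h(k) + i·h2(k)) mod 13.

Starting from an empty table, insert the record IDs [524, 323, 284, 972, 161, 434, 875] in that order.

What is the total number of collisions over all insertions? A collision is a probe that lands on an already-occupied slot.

3

Insert 524: h=4, slot 4 empty → index 4.
Insert 323: h=11, slot 11 empty → index 11.
Insert 284: h=11, h2=9, slot 11 occupied → index 7.
Insert 972: h=10, slot 10 empty → index 10.
Insert 161: h=5, slot 5 empty → index 5.
Insert 434: h=5, h2=3, slot 5 occupied → index 8.
Insert 875: h=4, h2=12, slot 4 occupied → index 3.
Table: [., ., ., 875, 524, 161, ., 284, 434, ., 972, 323, .]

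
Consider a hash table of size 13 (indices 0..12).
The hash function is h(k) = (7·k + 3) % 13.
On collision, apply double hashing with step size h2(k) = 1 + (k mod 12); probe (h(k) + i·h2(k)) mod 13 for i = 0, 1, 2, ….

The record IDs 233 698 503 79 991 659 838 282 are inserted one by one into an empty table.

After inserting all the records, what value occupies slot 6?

838

233: h=9 -> slot 9
698: h=1 -> slot 1
503: h=1, h2=12, probe 1,0 -> slot 0
79: h=10 -> slot 10
991: h=11 -> slot 11
659: h=1, h2=12, probe 1,0,12 -> slot 12
838: h=6 -> slot 6
282: h=1, h2=7, probe 1,8 -> slot 8
Table: [503, 698, ∅, ∅, ∅, ∅, 838, ∅, 282, 233, 79, 991, 659]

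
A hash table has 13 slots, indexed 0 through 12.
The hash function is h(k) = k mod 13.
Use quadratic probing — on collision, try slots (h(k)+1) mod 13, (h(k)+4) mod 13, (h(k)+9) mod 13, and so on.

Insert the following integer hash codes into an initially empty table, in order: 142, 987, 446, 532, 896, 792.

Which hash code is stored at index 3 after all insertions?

Insert 142: h=12, slot 12 empty → index 12.
Insert 987: h=12, slot 12 occupied → index 0.
Insert 446: h=4, slot 4 empty → index 4.
Insert 532: h=12, slots 12,0 occupied → index 3.
Insert 896: h=12, slots 12,0,3 occupied → index 8.
Insert 792: h=12, slots 12,0,3,8 occupied → index 2.
Table: [987, —, 792, 532, 446, —, —, —, 896, —, —, —, 142]

532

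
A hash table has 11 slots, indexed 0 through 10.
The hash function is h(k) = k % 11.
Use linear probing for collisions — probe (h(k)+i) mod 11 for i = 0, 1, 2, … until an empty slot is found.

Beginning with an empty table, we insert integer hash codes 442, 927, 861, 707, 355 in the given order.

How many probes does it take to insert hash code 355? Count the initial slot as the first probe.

442: h=2 → slot 2
927: h=3 → slot 3
861: h=3, probe 3,4 → slot 4
707: h=3, probe 3,4,5 → slot 5
355: h=3, probe 3,4,5,6 → slot 6
Table: [_, _, 442, 927, 861, 707, 355, _, _, _, _]

4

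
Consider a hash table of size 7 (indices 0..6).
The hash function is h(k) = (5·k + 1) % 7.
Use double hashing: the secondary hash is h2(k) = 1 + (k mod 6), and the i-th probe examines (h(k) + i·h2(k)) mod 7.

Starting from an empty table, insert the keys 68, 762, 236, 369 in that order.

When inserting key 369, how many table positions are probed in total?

2

68: h=5 -> slot 5
762: h=3 -> slot 3
236: h=5, h2=3, probe 5,1 -> slot 1
369: h=5, h2=4, probe 5,2 -> slot 2
Table: [—, 236, 369, 762, —, 68, —]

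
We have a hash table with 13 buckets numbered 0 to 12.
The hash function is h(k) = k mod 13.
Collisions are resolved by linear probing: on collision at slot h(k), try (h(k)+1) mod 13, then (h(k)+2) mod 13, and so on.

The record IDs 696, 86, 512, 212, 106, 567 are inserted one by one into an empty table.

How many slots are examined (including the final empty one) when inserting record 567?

696 hashes to 7; slot 7 is free → place at 7.
86 hashes to 8; slot 8 is free → place at 8.
512 hashes to 5; slot 5 is free → place at 5.
212 hashes to 4; slot 4 is free → place at 4.
106 hashes to 2; slot 2 is free → place at 2.
567 hashes to 8; 8 taken → place at 9.
Table: [-, -, 106, -, 212, 512, -, 696, 86, 567, -, -, -]

2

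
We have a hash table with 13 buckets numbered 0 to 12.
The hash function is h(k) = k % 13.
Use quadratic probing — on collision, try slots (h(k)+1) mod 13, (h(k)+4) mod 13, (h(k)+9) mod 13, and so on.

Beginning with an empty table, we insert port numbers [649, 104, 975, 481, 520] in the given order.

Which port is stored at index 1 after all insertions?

649: h=12 → slot 12
104: h=0 → slot 0
975: h=0, probe 0,1 → slot 1
481: h=0, probe 0,1,4 → slot 4
520: h=0, probe 0,1,4,9 → slot 9
Table: [104, 975, ∅, ∅, 481, ∅, ∅, ∅, ∅, 520, ∅, ∅, 649]

975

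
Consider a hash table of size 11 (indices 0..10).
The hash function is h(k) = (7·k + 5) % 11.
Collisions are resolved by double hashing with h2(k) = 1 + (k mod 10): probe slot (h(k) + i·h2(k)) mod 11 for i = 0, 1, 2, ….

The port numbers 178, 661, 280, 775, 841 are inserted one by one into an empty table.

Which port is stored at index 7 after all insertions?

280

178 hashes to 8; slot 8 is free -> place at 8.
661 hashes to 1; slot 1 is free -> place at 1.
280 hashes to 7; slot 7 is free -> place at 7.
775 hashes to 7, h2=6; 7 taken -> place at 2.
841 hashes to 7, h2=2; 7 taken -> place at 9.
Table: [_, 661, 775, _, _, _, _, 280, 178, 841, _]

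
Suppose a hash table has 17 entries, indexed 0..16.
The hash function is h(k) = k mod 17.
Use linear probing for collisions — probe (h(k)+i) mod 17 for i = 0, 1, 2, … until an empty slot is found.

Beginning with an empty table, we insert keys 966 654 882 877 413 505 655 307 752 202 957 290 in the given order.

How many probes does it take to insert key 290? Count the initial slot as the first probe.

Insert 966: h=14, slot 14 empty -> index 14.
Insert 654: h=8, slot 8 empty -> index 8.
Insert 882: h=15, slot 15 empty -> index 15.
Insert 877: h=10, slot 10 empty -> index 10.
Insert 413: h=5, slot 5 empty -> index 5.
Insert 505: h=12, slot 12 empty -> index 12.
Insert 655: h=9, slot 9 empty -> index 9.
Insert 307: h=1, slot 1 empty -> index 1.
Insert 752: h=4, slot 4 empty -> index 4.
Insert 202: h=15, slot 15 occupied -> index 16.
Insert 957: h=5, slot 5 occupied -> index 6.
Insert 290: h=1, slot 1 occupied -> index 2.
Table: [_, 307, 290, _, 752, 413, 957, _, 654, 655, 877, _, 505, _, 966, 882, 202]

2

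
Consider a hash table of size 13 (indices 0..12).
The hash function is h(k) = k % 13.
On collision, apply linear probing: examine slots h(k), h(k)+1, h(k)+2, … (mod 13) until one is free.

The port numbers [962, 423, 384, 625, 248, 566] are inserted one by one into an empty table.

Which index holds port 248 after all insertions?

2

962 hashes to 0; slot 0 is free -> place at 0.
423 hashes to 7; slot 7 is free -> place at 7.
384 hashes to 7; 7 taken -> place at 8.
625 hashes to 1; slot 1 is free -> place at 1.
248 hashes to 1; 1 taken -> place at 2.
566 hashes to 7; 7,8 taken -> place at 9.
Table: [962, 625, 248, —, —, —, —, 423, 384, 566, —, —, —]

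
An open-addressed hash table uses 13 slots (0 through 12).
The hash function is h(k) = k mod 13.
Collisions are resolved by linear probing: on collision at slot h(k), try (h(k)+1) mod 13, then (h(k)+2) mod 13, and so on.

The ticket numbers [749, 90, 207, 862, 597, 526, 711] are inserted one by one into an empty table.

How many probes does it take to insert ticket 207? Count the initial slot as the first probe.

2

Insert 749: h=8, slot 8 empty -> index 8.
Insert 90: h=12, slot 12 empty -> index 12.
Insert 207: h=12, slot 12 occupied -> index 0.
Insert 862: h=4, slot 4 empty -> index 4.
Insert 597: h=12, slots 12,0 occupied -> index 1.
Insert 526: h=6, slot 6 empty -> index 6.
Insert 711: h=9, slot 9 empty -> index 9.
Table: [207, 597, _, _, 862, _, 526, _, 749, 711, _, _, 90]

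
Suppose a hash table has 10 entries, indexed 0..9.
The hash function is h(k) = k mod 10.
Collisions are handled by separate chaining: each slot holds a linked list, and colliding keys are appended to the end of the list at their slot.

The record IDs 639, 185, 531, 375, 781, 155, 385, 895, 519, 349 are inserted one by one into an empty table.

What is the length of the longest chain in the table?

Insert 639: h=9, bucket 9 empty -> new chain.
Insert 185: h=5, bucket 5 empty -> new chain.
Insert 531: h=1, bucket 1 empty -> new chain.
Insert 375: h=5, bucket 5 nonempty -> append to chain.
Insert 781: h=1, bucket 1 nonempty -> append to chain.
Insert 155: h=5, bucket 5 nonempty -> append to chain.
Insert 385: h=5, bucket 5 nonempty -> append to chain.
Insert 895: h=5, bucket 5 nonempty -> append to chain.
Insert 519: h=9, bucket 9 nonempty -> append to chain.
Insert 349: h=9, bucket 9 nonempty -> append to chain.
Final buckets:
0: .
1: 531 -> 781
2: .
3: .
4: .
5: 185 -> 375 -> 155 -> 385 -> 895
6: .
7: .
8: .
9: 639 -> 519 -> 349

5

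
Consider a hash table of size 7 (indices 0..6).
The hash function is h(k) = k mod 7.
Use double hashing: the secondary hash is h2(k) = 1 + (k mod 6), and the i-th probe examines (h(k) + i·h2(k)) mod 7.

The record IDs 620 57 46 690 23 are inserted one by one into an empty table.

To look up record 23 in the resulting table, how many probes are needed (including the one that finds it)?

3

620: h=4 => slot 4
57: h=1 => slot 1
46: h=4, h2=5, probe 4,2 => slot 2
690: h=4, h2=1, probe 4,5 => slot 5
23: h=2, h2=6, probe 2,1,0 => slot 0
Table: [23, 57, 46, ∅, 620, 690, ∅]
Lookup 23: h=2, h2=6, probe 2,1,0 → found at 0.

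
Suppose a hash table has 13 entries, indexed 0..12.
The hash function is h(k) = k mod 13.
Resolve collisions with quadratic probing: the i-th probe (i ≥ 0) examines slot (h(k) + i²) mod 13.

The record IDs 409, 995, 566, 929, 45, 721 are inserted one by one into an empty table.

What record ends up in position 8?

Insert 409: h=6, slot 6 empty -> index 6.
Insert 995: h=7, slot 7 empty -> index 7.
Insert 566: h=7, slot 7 occupied -> index 8.
Insert 929: h=6, slots 6,7 occupied -> index 10.
Insert 45: h=6, slots 6,7,10 occupied -> index 2.
Insert 721: h=6, slots 6,7,10,2 occupied -> index 9.
Table: [., ., 45, ., ., ., 409, 995, 566, 721, 929, ., .]

566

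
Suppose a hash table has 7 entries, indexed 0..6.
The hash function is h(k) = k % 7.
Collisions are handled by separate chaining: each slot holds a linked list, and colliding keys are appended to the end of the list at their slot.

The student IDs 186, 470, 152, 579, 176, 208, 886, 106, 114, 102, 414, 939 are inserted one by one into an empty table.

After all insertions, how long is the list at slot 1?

Insert 186: h=4, bucket 4 empty → new chain.
Insert 470: h=1, bucket 1 empty → new chain.
Insert 152: h=5, bucket 5 empty → new chain.
Insert 579: h=5, bucket 5 nonempty → append to chain.
Insert 176: h=1, bucket 1 nonempty → append to chain.
Insert 208: h=5, bucket 5 nonempty → append to chain.
Insert 886: h=4, bucket 4 nonempty → append to chain.
Insert 106: h=1, bucket 1 nonempty → append to chain.
Insert 114: h=2, bucket 2 empty → new chain.
Insert 102: h=4, bucket 4 nonempty → append to chain.
Insert 414: h=1, bucket 1 nonempty → append to chain.
Insert 939: h=1, bucket 1 nonempty → append to chain.
Final buckets:
0: _
1: 470 -> 176 -> 106 -> 414 -> 939
2: 114
3: _
4: 186 -> 886 -> 102
5: 152 -> 579 -> 208
6: _

5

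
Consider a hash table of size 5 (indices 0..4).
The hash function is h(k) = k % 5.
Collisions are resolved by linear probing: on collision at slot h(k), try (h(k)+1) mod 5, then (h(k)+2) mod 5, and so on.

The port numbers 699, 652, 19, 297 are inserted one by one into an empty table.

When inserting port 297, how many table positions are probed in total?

2

699: h=4 → slot 4
652: h=2 → slot 2
19: h=4, probe 4,0 → slot 0
297: h=2, probe 2,3 → slot 3
Table: [19, -, 652, 297, 699]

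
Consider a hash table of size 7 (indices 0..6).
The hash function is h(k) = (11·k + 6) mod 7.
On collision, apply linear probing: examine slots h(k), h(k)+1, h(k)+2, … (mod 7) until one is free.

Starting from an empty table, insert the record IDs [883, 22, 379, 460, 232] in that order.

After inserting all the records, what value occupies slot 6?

883 hashes to 3; slot 3 is free => place at 3.
22 hashes to 3; 3 taken => place at 4.
379 hashes to 3; 3,4 taken => place at 5.
460 hashes to 5; 5 taken => place at 6.
232 hashes to 3; 3,4,5,6 taken => place at 0.
Table: [232, _, _, 883, 22, 379, 460]

460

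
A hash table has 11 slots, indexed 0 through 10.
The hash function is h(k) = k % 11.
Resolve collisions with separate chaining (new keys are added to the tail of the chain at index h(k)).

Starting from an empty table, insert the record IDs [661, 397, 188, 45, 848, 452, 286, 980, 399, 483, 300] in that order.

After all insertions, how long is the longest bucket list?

Insert 661: h=1, bucket 1 empty -> new chain.
Insert 397: h=1, bucket 1 nonempty -> append to chain.
Insert 188: h=1, bucket 1 nonempty -> append to chain.
Insert 45: h=1, bucket 1 nonempty -> append to chain.
Insert 848: h=1, bucket 1 nonempty -> append to chain.
Insert 452: h=1, bucket 1 nonempty -> append to chain.
Insert 286: h=0, bucket 0 empty -> new chain.
Insert 980: h=1, bucket 1 nonempty -> append to chain.
Insert 399: h=3, bucket 3 empty -> new chain.
Insert 483: h=10, bucket 10 empty -> new chain.
Insert 300: h=3, bucket 3 nonempty -> append to chain.
Final buckets:
0: 286
1: 661 -> 397 -> 188 -> 45 -> 848 -> 452 -> 980
2: ∅
3: 399 -> 300
4: ∅
5: ∅
6: ∅
7: ∅
8: ∅
9: ∅
10: 483

7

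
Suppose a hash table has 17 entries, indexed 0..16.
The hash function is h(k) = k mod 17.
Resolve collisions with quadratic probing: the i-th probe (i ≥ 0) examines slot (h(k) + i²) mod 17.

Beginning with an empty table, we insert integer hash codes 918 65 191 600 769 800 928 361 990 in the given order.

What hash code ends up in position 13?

361

918 hashes to 0; slot 0 is free → place at 0.
65 hashes to 14; slot 14 is free → place at 14.
191 hashes to 4; slot 4 is free → place at 4.
600 hashes to 5; slot 5 is free → place at 5.
769 hashes to 4; 4,5 taken → place at 8.
800 hashes to 1; slot 1 is free → place at 1.
928 hashes to 10; slot 10 is free → place at 10.
361 hashes to 4; 4,5,8 taken → place at 13.
990 hashes to 4; 4,5,8,13 taken → place at 3.
Table: [918, 800, _, 990, 191, 600, _, _, 769, _, 928, _, _, 361, 65, _, _]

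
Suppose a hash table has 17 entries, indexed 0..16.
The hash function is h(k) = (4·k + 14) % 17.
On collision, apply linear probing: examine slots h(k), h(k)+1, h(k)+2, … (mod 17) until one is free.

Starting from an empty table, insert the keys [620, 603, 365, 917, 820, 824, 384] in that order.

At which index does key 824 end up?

Insert 620: h=12, slot 12 empty -> index 12.
Insert 603: h=12, slot 12 occupied -> index 13.
Insert 365: h=12, slots 12,13 occupied -> index 14.
Insert 917: h=10, slot 10 empty -> index 10.
Insert 820: h=13, slots 13,14 occupied -> index 15.
Insert 824: h=12, slots 12,13,14,15 occupied -> index 16.
Insert 384: h=3, slot 3 empty -> index 3.
Table: [_, _, _, 384, _, _, _, _, _, _, 917, _, 620, 603, 365, 820, 824]

16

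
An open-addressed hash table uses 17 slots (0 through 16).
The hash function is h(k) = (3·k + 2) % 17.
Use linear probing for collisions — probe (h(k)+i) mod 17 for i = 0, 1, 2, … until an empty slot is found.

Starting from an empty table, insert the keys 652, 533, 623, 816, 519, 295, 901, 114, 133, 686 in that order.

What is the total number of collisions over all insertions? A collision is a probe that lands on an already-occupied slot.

15

652 hashes to 3; slot 3 is free -> place at 3.
533 hashes to 3; 3 taken -> place at 4.
623 hashes to 1; slot 1 is free -> place at 1.
816 hashes to 2; slot 2 is free -> place at 2.
519 hashes to 12; slot 12 is free -> place at 12.
295 hashes to 3; 3,4 taken -> place at 5.
901 hashes to 2; 2,3,4,5 taken -> place at 6.
114 hashes to 4; 4,5,6 taken -> place at 7.
133 hashes to 10; slot 10 is free -> place at 10.
686 hashes to 3; 3,4,5,6,7 taken -> place at 8.
Table: [., 623, 816, 652, 533, 295, 901, 114, 686, ., 133, ., 519, ., ., ., .]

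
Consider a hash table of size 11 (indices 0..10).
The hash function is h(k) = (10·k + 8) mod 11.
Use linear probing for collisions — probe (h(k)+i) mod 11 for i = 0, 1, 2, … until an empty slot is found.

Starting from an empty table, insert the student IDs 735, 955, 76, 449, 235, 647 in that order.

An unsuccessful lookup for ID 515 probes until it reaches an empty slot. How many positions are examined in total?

735 hashes to 10; slot 10 is free -> place at 10.
955 hashes to 10; 10 taken -> place at 0.
76 hashes to 9; slot 9 is free -> place at 9.
449 hashes to 10; 10,0 taken -> place at 1.
235 hashes to 4; slot 4 is free -> place at 4.
647 hashes to 10; 10,0,1 taken -> place at 2.
Table: [955, 449, 647, -, 235, -, -, -, -, 76, 735]
Lookup 515: h=10, probe 10,0,1,2,3 → slot 3 empty, not found.

5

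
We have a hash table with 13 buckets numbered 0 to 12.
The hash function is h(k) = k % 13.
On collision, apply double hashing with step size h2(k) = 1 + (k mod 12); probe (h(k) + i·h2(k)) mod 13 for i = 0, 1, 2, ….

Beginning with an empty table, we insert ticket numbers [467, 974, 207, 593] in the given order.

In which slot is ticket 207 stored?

467 hashes to 12; slot 12 is free → place at 12.
974 hashes to 12, h2=3; 12 taken → place at 2.
207 hashes to 12, h2=4; 12 taken → place at 3.
593 hashes to 8; slot 8 is free → place at 8.
Table: [_, _, 974, 207, _, _, _, _, 593, _, _, _, 467]

3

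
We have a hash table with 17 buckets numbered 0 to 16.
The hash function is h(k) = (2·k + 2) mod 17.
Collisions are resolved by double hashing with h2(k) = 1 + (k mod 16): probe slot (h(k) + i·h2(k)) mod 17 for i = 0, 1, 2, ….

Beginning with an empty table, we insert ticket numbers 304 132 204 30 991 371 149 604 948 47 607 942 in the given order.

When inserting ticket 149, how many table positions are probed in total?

2

Insert 304: h=15, slot 15 empty => index 15.
Insert 132: h=11, slot 11 empty => index 11.
Insert 204: h=2, slot 2 empty => index 2.
Insert 30: h=11, h2=15, slot 11 occupied => index 9.
Insert 991: h=12, slot 12 empty => index 12.
Insert 371: h=13, slot 13 empty => index 13.
Insert 149: h=11, h2=6, slot 11 occupied => index 0.
Insert 604: h=3, slot 3 empty => index 3.
Insert 948: h=11, h2=5, slot 11 occupied => index 16.
Insert 47: h=11, h2=16, slot 11 occupied => index 10.
Insert 607: h=9, h2=16, slot 9 occupied => index 8.
Insert 942: h=16, h2=15, slot 16 occupied => index 14.
Table: [149, —, 204, 604, —, —, —, —, 607, 30, 47, 132, 991, 371, 942, 304, 948]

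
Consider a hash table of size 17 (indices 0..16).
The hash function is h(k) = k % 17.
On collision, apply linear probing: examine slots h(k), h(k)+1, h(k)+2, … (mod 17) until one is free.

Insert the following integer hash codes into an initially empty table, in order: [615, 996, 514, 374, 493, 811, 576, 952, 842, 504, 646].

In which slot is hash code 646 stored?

5

615 hashes to 3; slot 3 is free => place at 3.
996 hashes to 10; slot 10 is free => place at 10.
514 hashes to 4; slot 4 is free => place at 4.
374 hashes to 0; slot 0 is free => place at 0.
493 hashes to 0; 0 taken => place at 1.
811 hashes to 12; slot 12 is free => place at 12.
576 hashes to 15; slot 15 is free => place at 15.
952 hashes to 0; 0,1 taken => place at 2.
842 hashes to 9; slot 9 is free => place at 9.
504 hashes to 11; slot 11 is free => place at 11.
646 hashes to 0; 0,1,2,3,4 taken => place at 5.
Table: [374, 493, 952, 615, 514, 646, -, -, -, 842, 996, 504, 811, -, -, 576, -]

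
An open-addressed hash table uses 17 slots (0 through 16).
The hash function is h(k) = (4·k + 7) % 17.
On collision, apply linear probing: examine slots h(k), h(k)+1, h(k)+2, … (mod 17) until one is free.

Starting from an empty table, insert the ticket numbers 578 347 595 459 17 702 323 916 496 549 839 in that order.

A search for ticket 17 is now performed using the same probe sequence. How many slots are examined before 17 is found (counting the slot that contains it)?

4

Insert 578: h=7, slot 7 empty → index 7.
Insert 347: h=1, slot 1 empty → index 1.
Insert 595: h=7, slot 7 occupied → index 8.
Insert 459: h=7, slots 7,8 occupied → index 9.
Insert 17: h=7, slots 7,8,9 occupied → index 10.
Insert 702: h=10, slot 10 occupied → index 11.
Insert 323: h=7, slots 7,8,9,10,11 occupied → index 12.
Insert 916: h=16, slot 16 empty → index 16.
Insert 496: h=2, slot 2 empty → index 2.
Insert 549: h=10, slots 10,11,12 occupied → index 13.
Insert 839: h=14, slot 14 empty → index 14.
Table: [., 347, 496, ., ., ., ., 578, 595, 459, 17, 702, 323, 549, 839, ., 916]
Lookup 17: h=7, probe 7,8,9,10 → found at 10.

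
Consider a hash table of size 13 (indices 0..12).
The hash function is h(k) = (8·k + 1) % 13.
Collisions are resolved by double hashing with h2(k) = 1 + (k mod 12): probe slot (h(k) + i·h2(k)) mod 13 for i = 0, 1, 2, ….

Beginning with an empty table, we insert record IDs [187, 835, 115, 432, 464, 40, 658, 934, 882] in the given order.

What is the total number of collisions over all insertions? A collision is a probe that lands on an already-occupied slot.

10

Insert 187: h=2, slot 2 empty → index 2.
Insert 835: h=12, slot 12 empty → index 12.
Insert 115: h=11, slot 11 empty → index 11.
Insert 432: h=12, h2=1, slot 12 occupied → index 0.
Insert 464: h=8, slot 8 empty → index 8.
Insert 40: h=9, slot 9 empty → index 9.
Insert 658: h=0, h2=11, slots 0,11,9 occupied → index 7.
Insert 934: h=11, h2=11, slots 11,9,7 occupied → index 5.
Insert 882: h=11, h2=7, slots 11,5,12 occupied → index 6.
Table: [432, -, 187, -, -, 934, 882, 658, 464, 40, -, 115, 835]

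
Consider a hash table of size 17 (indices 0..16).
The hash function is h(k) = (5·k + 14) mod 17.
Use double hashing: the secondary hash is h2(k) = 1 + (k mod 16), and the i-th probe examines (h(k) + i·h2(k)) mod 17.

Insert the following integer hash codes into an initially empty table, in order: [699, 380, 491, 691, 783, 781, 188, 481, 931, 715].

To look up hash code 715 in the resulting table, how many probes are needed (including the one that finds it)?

2

699 hashes to 7; slot 7 is free → place at 7.
380 hashes to 10; slot 10 is free → place at 10.
491 hashes to 4; slot 4 is free → place at 4.
691 hashes to 1; slot 1 is free → place at 1.
783 hashes to 2; slot 2 is free → place at 2.
781 hashes to 9; slot 9 is free → place at 9.
188 hashes to 2, h2=13; 2 taken → place at 15.
481 hashes to 5; slot 5 is free → place at 5.
931 hashes to 11; slot 11 is free → place at 11.
715 hashes to 2, h2=12; 2 taken → place at 14.
Table: [∅, 691, 783, ∅, 491, 481, ∅, 699, ∅, 781, 380, 931, ∅, ∅, 715, 188, ∅]
Lookup 715: h=2, h2=12, probe 2,14 → found at 14.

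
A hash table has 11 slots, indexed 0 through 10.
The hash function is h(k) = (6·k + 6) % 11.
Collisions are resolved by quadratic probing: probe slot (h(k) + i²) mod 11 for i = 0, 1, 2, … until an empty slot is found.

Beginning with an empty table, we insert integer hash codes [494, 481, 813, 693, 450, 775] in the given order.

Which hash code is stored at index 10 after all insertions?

494: h=0 => slot 0
481: h=10 => slot 10
813: h=0, probe 0,1 => slot 1
693: h=6 => slot 6
450: h=0, probe 0,1,4 => slot 4
775: h=3 => slot 3
Table: [494, 813, ∅, 775, 450, ∅, 693, ∅, ∅, ∅, 481]

481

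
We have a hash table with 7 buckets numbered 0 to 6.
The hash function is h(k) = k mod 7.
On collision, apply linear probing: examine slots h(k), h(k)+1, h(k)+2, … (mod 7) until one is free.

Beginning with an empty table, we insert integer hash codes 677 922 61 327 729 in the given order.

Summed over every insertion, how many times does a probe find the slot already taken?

7

677 hashes to 5; slot 5 is free -> place at 5.
922 hashes to 5; 5 taken -> place at 6.
61 hashes to 5; 5,6 taken -> place at 0.
327 hashes to 5; 5,6,0 taken -> place at 1.
729 hashes to 1; 1 taken -> place at 2.
Table: [61, 327, 729, -, -, 677, 922]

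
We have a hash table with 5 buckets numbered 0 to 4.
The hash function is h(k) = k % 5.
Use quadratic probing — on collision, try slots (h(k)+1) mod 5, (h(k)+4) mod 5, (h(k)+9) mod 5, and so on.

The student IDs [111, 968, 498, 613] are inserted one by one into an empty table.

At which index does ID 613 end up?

Insert 111: h=1, slot 1 empty → index 1.
Insert 968: h=3, slot 3 empty → index 3.
Insert 498: h=3, slot 3 occupied → index 4.
Insert 613: h=3, slots 3,4 occupied → index 2.
Table: [-, 111, 613, 968, 498]

2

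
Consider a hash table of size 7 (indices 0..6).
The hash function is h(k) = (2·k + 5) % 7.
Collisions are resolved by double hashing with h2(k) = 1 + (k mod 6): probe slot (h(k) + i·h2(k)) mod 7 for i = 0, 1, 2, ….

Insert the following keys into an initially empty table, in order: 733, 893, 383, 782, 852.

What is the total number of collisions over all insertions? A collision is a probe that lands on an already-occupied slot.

733 hashes to 1; slot 1 is free -> place at 1.
893 hashes to 6; slot 6 is free -> place at 6.
383 hashes to 1, h2=6; 1 taken -> place at 0.
782 hashes to 1, h2=3; 1 taken -> place at 4.
852 hashes to 1, h2=1; 1 taken -> place at 2.
Table: [383, 733, 852, ∅, 782, ∅, 893]

3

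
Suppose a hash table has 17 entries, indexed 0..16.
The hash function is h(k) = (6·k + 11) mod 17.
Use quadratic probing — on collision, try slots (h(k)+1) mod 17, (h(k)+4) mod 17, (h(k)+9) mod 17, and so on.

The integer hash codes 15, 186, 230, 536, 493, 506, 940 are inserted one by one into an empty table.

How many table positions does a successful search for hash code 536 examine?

2

Insert 15: h=16, slot 16 empty => index 16.
Insert 186: h=5, slot 5 empty => index 5.
Insert 230: h=14, slot 14 empty => index 14.
Insert 536: h=14, slot 14 occupied => index 15.
Insert 493: h=11, slot 11 empty => index 11.
Insert 506: h=4, slot 4 empty => index 4.
Insert 940: h=7, slot 7 empty => index 7.
Table: [-, -, -, -, 506, 186, -, 940, -, -, -, 493, -, -, 230, 536, 15]
Lookup 536: h=14, probe 14,15 → found at 15.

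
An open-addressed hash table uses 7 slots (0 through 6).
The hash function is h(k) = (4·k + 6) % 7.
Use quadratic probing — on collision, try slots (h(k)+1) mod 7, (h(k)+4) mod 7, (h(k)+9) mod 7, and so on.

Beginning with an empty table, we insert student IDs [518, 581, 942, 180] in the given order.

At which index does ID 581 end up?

0

518 hashes to 6; slot 6 is free → place at 6.
581 hashes to 6; 6 taken → place at 0.
942 hashes to 1; slot 1 is free → place at 1.
180 hashes to 5; slot 5 is free → place at 5.
Table: [581, 942, -, -, -, 180, 518]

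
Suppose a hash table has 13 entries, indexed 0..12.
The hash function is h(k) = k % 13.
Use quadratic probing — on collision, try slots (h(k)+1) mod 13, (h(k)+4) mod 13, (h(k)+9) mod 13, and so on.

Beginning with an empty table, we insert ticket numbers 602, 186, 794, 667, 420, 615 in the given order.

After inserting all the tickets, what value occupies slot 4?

Insert 602: h=4, slot 4 empty => index 4.
Insert 186: h=4, slot 4 occupied => index 5.
Insert 794: h=1, slot 1 empty => index 1.
Insert 667: h=4, slots 4,5 occupied => index 8.
Insert 420: h=4, slots 4,5,8 occupied => index 0.
Insert 615: h=4, slots 4,5,8,0 occupied => index 7.
Table: [420, 794, ∅, ∅, 602, 186, ∅, 615, 667, ∅, ∅, ∅, ∅]

602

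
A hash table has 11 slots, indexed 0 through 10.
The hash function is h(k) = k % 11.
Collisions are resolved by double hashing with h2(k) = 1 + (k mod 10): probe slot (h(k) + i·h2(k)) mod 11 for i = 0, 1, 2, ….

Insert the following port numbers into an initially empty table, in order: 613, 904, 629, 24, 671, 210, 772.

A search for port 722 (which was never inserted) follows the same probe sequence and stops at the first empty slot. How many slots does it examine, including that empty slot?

2

613: h=8 -> slot 8
904: h=2 -> slot 2
629: h=2, h2=10, probe 2,1 -> slot 1
24: h=2, h2=5, probe 2,7 -> slot 7
671: h=0 -> slot 0
210: h=1, h2=1, probe 1,2,3 -> slot 3
772: h=2, h2=3, probe 2,5 -> slot 5
Table: [671, 629, 904, 210, ., 772, ., 24, 613, ., .]
Lookup 722: h=7, h2=3, probe 7,10 → slot 10 empty, not found.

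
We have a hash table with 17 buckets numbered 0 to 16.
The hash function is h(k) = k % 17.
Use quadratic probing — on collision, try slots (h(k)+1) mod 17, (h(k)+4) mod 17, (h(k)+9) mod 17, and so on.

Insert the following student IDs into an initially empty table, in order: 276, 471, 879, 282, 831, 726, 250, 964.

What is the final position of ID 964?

3

276: h=4 => slot 4
471: h=12 => slot 12
879: h=12, probe 12,13 => slot 13
282: h=10 => slot 10
831: h=15 => slot 15
726: h=12, probe 12,13,16 => slot 16
250: h=12, probe 12,13,16,4,11 => slot 11
964: h=12, probe 12,13,16,4,11,3 => slot 3
Table: [∅, ∅, ∅, 964, 276, ∅, ∅, ∅, ∅, ∅, 282, 250, 471, 879, ∅, 831, 726]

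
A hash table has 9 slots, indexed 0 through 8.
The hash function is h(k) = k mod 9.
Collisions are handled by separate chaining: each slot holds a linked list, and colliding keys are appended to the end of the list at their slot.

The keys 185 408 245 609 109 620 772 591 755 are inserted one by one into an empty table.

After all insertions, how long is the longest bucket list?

2

185 → bucket 5
408 → bucket 3
245 → bucket 2
609 → bucket 6
109 → bucket 1
620 → bucket 8
772 → bucket 7
591 → bucket 6 (collision)
755 → bucket 8 (collision)
Final buckets:
0: -
1: 109
2: 245
3: 408
4: -
5: 185
6: 609 -> 591
7: 772
8: 620 -> 755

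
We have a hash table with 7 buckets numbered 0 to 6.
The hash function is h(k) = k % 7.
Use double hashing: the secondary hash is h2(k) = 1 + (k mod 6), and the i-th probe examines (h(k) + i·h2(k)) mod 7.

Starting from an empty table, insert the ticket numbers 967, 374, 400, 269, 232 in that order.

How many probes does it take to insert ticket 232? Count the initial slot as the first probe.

3

Insert 967: h=1, slot 1 empty → index 1.
Insert 374: h=3, slot 3 empty → index 3.
Insert 400: h=1, h2=5, slot 1 occupied → index 6.
Insert 269: h=3, h2=6, slot 3 occupied → index 2.
Insert 232: h=1, h2=5, slots 1,6 occupied → index 4.
Table: [., 967, 269, 374, 232, ., 400]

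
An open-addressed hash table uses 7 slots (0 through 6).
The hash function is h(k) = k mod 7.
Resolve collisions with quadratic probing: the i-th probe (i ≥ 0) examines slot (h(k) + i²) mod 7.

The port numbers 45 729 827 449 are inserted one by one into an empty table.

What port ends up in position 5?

45: h=3 -> slot 3
729: h=1 -> slot 1
827: h=1, probe 1,2 -> slot 2
449: h=1, probe 1,2,5 -> slot 5
Table: [—, 729, 827, 45, —, 449, —]

449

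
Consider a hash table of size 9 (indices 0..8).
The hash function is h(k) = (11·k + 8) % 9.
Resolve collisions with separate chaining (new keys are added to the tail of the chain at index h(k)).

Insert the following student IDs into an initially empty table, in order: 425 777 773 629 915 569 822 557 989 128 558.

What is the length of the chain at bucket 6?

425 → bucket 3
777 → bucket 5
773 → bucket 6
629 → bucket 6 (collision)
915 → bucket 2
569 → bucket 3 (collision)
822 → bucket 5 (collision)
557 → bucket 6 (collision)
989 → bucket 6 (collision)
128 → bucket 3 (collision)
558 → bucket 8
Final buckets:
0: -
1: -
2: 915
3: 425 -> 569 -> 128
4: -
5: 777 -> 822
6: 773 -> 629 -> 557 -> 989
7: -
8: 558

4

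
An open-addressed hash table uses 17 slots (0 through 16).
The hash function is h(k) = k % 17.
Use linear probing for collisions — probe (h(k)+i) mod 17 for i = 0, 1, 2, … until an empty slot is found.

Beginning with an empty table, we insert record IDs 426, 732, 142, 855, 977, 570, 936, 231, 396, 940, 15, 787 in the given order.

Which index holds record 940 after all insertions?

426: h=1 → slot 1
732: h=1, probe 1,2 → slot 2
142: h=6 → slot 6
855: h=5 → slot 5
977: h=8 → slot 8
570: h=9 → slot 9
936: h=1, probe 1,2,3 → slot 3
231: h=10 → slot 10
396: h=5, probe 5,6,7 → slot 7
940: h=5, probe 5,6,7,8,9,10,11 → slot 11
15: h=15 → slot 15
787: h=5, probe 5,6,7,8,9,10,11,12 → slot 12
Table: [., 426, 732, 936, ., 855, 142, 396, 977, 570, 231, 940, 787, ., ., 15, .]

11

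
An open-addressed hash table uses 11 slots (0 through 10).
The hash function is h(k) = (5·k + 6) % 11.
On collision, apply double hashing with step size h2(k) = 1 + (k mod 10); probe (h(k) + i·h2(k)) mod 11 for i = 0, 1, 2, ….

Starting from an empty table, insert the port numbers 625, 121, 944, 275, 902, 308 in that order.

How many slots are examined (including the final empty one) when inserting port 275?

4

625: h=7 -> slot 7
121: h=6 -> slot 6
944: h=7, h2=5, probe 7,1 -> slot 1
275: h=6, h2=6, probe 6,1,7,2 -> slot 2
902: h=6, h2=3, probe 6,9 -> slot 9
308: h=6, h2=9, probe 6,4 -> slot 4
Table: [., 944, 275, ., 308, ., 121, 625, ., 902, .]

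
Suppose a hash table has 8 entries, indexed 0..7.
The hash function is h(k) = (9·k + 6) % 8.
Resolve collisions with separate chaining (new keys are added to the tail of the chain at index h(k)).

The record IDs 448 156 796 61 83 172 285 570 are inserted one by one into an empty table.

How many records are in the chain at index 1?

448 → bucket 6
156 → bucket 2
796 → bucket 2 (collision)
61 → bucket 3
83 → bucket 1
172 → bucket 2 (collision)
285 → bucket 3 (collision)
570 → bucket 0
Final buckets:
0: 570
1: 83
2: 156 -> 796 -> 172
3: 61 -> 285
4: .
5: .
6: 448
7: .

1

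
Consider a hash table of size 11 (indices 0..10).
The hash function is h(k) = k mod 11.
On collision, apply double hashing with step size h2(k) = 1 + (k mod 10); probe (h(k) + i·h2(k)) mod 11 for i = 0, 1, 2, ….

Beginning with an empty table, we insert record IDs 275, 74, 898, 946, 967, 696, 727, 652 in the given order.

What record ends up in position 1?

275: h=0 -> slot 0
74: h=8 -> slot 8
898: h=7 -> slot 7
946: h=0, h2=7, probe 0,7,3 -> slot 3
967: h=10 -> slot 10
696: h=3, h2=7, probe 3,10,6 -> slot 6
727: h=1 -> slot 1
652: h=3, h2=3, probe 3,6,9 -> slot 9
Table: [275, 727, ∅, 946, ∅, ∅, 696, 898, 74, 652, 967]

727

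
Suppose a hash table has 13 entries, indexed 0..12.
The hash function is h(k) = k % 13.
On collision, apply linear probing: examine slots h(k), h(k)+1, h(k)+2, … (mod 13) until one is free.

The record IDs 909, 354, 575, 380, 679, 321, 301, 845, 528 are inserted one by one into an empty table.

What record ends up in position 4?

909 hashes to 12; slot 12 is free => place at 12.
354 hashes to 3; slot 3 is free => place at 3.
575 hashes to 3; 3 taken => place at 4.
380 hashes to 3; 3,4 taken => place at 5.
679 hashes to 3; 3,4,5 taken => place at 6.
321 hashes to 9; slot 9 is free => place at 9.
301 hashes to 2; slot 2 is free => place at 2.
845 hashes to 0; slot 0 is free => place at 0.
528 hashes to 8; slot 8 is free => place at 8.
Table: [845, ., 301, 354, 575, 380, 679, ., 528, 321, ., ., 909]

575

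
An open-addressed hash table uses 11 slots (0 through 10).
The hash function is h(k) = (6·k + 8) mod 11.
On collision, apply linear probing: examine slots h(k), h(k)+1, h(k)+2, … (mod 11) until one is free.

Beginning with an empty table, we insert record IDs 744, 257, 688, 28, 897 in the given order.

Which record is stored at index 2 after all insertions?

744: h=6 => slot 6
257: h=10 => slot 10
688: h=0 => slot 0
28: h=0, probe 0,1 => slot 1
897: h=0, probe 0,1,2 => slot 2
Table: [688, 28, 897, —, —, —, 744, —, —, —, 257]

897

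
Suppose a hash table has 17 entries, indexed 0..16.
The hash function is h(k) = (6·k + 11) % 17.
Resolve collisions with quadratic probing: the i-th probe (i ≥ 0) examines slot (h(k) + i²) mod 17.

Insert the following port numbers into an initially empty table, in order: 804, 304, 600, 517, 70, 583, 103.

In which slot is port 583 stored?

11

804 hashes to 7; slot 7 is free → place at 7.
304 hashes to 16; slot 16 is free → place at 16.
600 hashes to 7; 7 taken → place at 8.
517 hashes to 2; slot 2 is free → place at 2.
70 hashes to 6; slot 6 is free → place at 6.
583 hashes to 7; 7,8 taken → place at 11.
103 hashes to 0; slot 0 is free → place at 0.
Table: [103, ., 517, ., ., ., 70, 804, 600, ., ., 583, ., ., ., ., 304]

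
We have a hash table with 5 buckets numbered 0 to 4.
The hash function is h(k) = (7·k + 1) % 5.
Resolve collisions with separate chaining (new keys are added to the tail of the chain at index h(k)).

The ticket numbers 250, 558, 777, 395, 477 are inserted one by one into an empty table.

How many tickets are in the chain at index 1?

250 → bucket 1
558 → bucket 2
777 → bucket 0
395 → bucket 1 (collision)
477 → bucket 0 (collision)
Final buckets:
0: 777 -> 477
1: 250 -> 395
2: 558
3: —
4: —

2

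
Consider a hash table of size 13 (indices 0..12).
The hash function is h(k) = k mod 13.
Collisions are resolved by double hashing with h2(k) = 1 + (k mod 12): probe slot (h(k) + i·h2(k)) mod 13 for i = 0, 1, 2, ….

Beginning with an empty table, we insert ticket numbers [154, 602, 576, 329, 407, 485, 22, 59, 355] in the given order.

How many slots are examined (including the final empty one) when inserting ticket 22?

2

154 hashes to 11; slot 11 is free => place at 11.
602 hashes to 4; slot 4 is free => place at 4.
576 hashes to 4, h2=1; 4 taken => place at 5.
329 hashes to 4, h2=6; 4 taken => place at 10.
407 hashes to 4, h2=12; 4 taken => place at 3.
485 hashes to 4, h2=6; 4,10,3 taken => place at 9.
22 hashes to 9, h2=11; 9 taken => place at 7.
59 hashes to 7, h2=12; 7 taken => place at 6.
355 hashes to 4, h2=8; 4 taken => place at 12.
Table: [-, -, -, 407, 602, 576, 59, 22, -, 485, 329, 154, 355]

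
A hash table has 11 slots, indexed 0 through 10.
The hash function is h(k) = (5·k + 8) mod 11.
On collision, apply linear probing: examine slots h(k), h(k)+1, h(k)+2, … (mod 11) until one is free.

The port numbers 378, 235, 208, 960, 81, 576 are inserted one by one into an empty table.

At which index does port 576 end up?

378 hashes to 6; slot 6 is free => place at 6.
235 hashes to 6; 6 taken => place at 7.
208 hashes to 3; slot 3 is free => place at 3.
960 hashes to 1; slot 1 is free => place at 1.
81 hashes to 6; 6,7 taken => place at 8.
576 hashes to 6; 6,7,8 taken => place at 9.
Table: [-, 960, -, 208, -, -, 378, 235, 81, 576, -]

9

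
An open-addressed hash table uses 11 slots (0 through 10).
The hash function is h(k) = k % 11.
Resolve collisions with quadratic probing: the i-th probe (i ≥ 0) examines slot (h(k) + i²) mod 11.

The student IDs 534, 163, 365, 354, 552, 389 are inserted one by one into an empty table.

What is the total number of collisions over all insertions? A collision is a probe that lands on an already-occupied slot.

4

534 hashes to 6; slot 6 is free -> place at 6.
163 hashes to 9; slot 9 is free -> place at 9.
365 hashes to 2; slot 2 is free -> place at 2.
354 hashes to 2; 2 taken -> place at 3.
552 hashes to 2; 2,3,6 taken -> place at 0.
389 hashes to 4; slot 4 is free -> place at 4.
Table: [552, _, 365, 354, 389, _, 534, _, _, 163, _]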